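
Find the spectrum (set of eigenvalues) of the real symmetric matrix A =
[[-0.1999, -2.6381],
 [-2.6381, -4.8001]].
sigma(A) ≈ {-6, 1}

A is real symmetric, so its spectrum consists of real eigenvalues. Expanding the characteristic polynomial of the displayed matrix gives
  det(λ I - A) = p(λ) = λ^2 + (5)λ + (-6).
Solving p(λ) = 0 yields eigenvalues ≈ -6, 1. (A is shown rounded to 4 decimals, so these recover the underlying integer eigenvalues to within that precision.)
Verification: the trace of A = -5 equals the sum of eigenvalues -5, and det(A) ≈ -6.0000 matches the eigenvalue product -6.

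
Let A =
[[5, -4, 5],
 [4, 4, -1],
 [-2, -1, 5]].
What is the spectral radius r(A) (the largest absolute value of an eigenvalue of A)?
r(A) ≈ 7.2868

The eigenvalues of A are the roots of its characteristic polynomial. With M = A (coefficients from the trace, the sum of principal 2x2 minors, and det A):
  p(λ) = det(λ I - M) = λ^3 - 14λ^2 + 90λ - 187.
No integer candidate from the rational root theorem (±divisors of 187) is a root, so the roots are irrational. The cubic discriminant is Δ = -83915 < 0, so there is one real root and a complex-conjugate pair. p(3) = -16 and p(4) = 13 have opposite signs, so a root lies in (3, 4); Newton's method refines it to λ ≈ 3.5218. Dividing out (λ - (3.5218)) leaves approximately λ^2 - 10.4782λ + 53.0979. For λ^2 - 10.4782λ + 53.0979 the discriminant is -102.5988. It is negative, so the remaining roots are the complex-conjugate pair λ ≈ 5.2391 ± 5.0646i. Their product equals the constant term, so |λ|^2 ≈ 53.0979 and |λ| ≈ 7.2868.
Thus the eigenvalues (to 4 decimals) are 3.5218 (modulus 3.5218); 5.2391 ± 5.0646i (modulus 7.2868). The spectral radius is the largest modulus: r(A) ≈ 7.2868. (Cross-check: r(A) ≤ ||A||_2 ≈ 8.7001; equality holds whenever A is normal, though it can also hold for some non-normal A.)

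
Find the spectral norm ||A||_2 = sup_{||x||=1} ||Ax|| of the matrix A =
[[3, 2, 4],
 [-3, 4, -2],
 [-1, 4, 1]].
||A||_2 ≈ 6.4678 (= sqrt(largest eigenvalue of A^T A))

||A||_2 = sigma_max(A) = sqrt(lambda_max(A^T A)). Form the symmetric matrix M = A^T A =
[[19, -10, 17],
 [-10, 36, 4],
 [17, 4, 21]].
Its characteristic polynomial (trace, sum of principal 2x2 minors, determinant of M give the coefficients) is
  p(λ) = det(λ I - M) = λ^3 - 76λ^2 + 1434λ - 196.
No integer candidate from the rational root theorem (±divisors of 196) is a root, so the roots are irrational. The cubic discriminant is Δ = 121555376 > 0, so there are three distinct real roots. p(0) = -196 and p(1) = 1163 have opposite signs, so a root lies in (0, 1); Newton's method refines it to λ ≈ 0.1377. p(34) = 8 and p(35) = -231 have opposite signs, so a root lies in (34, 35); Newton's method refines it to λ ≈ 34.0302. p(41) = -237 and p(42) = 56 have opposite signs, so a root lies in (41, 42); Newton's method refines it to λ ≈ 41.8322. Check (Vieta): the three roots sum to 76, matching tr M = 76.
So the eigenvalues of A^T A are ≈ 0.1377, 34.0302, 41.8322 (all ≥ 0, as they must be for A^T A). The largest is λ_max ≈ 41.8322, hence ||A||_2 = sqrt(λ_max) ≈ 6.4678.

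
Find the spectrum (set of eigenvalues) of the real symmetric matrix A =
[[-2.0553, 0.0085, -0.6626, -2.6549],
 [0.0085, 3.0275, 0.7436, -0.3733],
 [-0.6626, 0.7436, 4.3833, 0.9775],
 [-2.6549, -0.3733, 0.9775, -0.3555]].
sigma(A) ≈ {-4, 1, 3, 5}

A is real symmetric, so its spectrum consists of real eigenvalues. Expanding the characteristic polynomial of the displayed matrix gives
  det(λ I - A) = p(λ) = λ^4 + (-5)λ^3 + (-13)λ^2 + (77.0014)λ + (-60.0028).
Solving p(λ) = 0 yields eigenvalues ≈ -4, 1, 3, 5. (A is shown rounded to 4 decimals, so these recover the underlying integer eigenvalues to within that precision.)
Verification: the trace of A = 5 equals the sum of eigenvalues 5, and det(A) ≈ -60.0028 matches the eigenvalue product -60.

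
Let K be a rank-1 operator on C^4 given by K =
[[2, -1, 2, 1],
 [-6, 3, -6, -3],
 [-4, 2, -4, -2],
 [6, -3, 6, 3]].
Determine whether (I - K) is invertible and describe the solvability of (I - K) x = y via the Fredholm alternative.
(I - K) is invertible (det(I - K) = -3 ≠ 0), so for every y in C^4 the equation (I - K) x = y has a unique solution.

K has rank 1, so it is an outer product K = u v^T: every row of K is a multiple of one row vector. Reading off the entries, u = (-1, 3, 2, -3) and v = (-2, 1, -2, -1) (row i of K equals u_i·v^T). A rank-one matrix u v^T satisfies K u = u (v·u) and kills the (3)-dimensional subspace v^⊥, so its characteristic polynomial is lambda^3 (lambda - v·u) with v·u = tr K = 4. Hence the eigenvalues of I - K are 1 (multiplicity 3) and 1 - (4) = -3, so det(I - K) = -3. (Direct check: I - K =
[[-1, 1, -2, -1],
 [6, -2, 6, 3],
 [4, -2, 5, 2],
 [-6, 3, -6, -2]]
has determinant -3.) The finite-dimensional Fredholm alternative says: either (I - K) is invertible, or ker(I - K) ≠ {0} and then range(I - K) = ker((I - K)^*)^⊥, with dim ker(I - K) = dim ker((I - K)^*). Since det(I - K) ≠ 0, 1 is not an eigenvalue of K and ker(I - K) = {0}, so we are in the first case: for every y there is a unique x = (I - K)^(-1) y. Explicitly, by the Sherman–Morrison formula, (I - u v^T)^(-1) = I + u v^T/(1 - v·u), i.e. (I - K)^(-1) = I + K/(-3).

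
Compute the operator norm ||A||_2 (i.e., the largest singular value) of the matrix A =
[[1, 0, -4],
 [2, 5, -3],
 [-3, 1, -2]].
||A||_2 ≈ 6.8114 (= sqrt(largest eigenvalue of A^T A))

||A||_2 = sigma_max(A) = sqrt(lambda_max(A^T A)). Form the symmetric matrix M = A^T A =
[[14, 7, -4],
 [7, 26, -17],
 [-4, -17, 29]].
Its characteristic polynomial (trace, sum of principal 2x2 minors, determinant of M give the coefficients) is
  p(λ) = det(λ I - M) = λ^3 - 69λ^2 + 1170λ - 5625.
No integer candidate from the rational root theorem (±divisors of 5625) is a root, so the roots are irrational. The cubic discriminant is Δ = 39044025 > 0, so there are three distinct real roots. p(8) = -169 and p(9) = 45 have opposite signs, so a root lies in (8, 9); Newton's method refines it to λ ≈ 8.752. p(13) = 121 and p(14) = -25 have opposite signs, so a root lies in (13, 14); Newton's method refines it to λ ≈ 13.8529. p(46) = -473 and p(47) = 767 have opposite signs, so a root lies in (46, 47); Newton's method refines it to λ ≈ 46.395. Check (Vieta): the three roots sum to 69, matching tr M = 69.
So the eigenvalues of A^T A are ≈ 8.752, 13.8529, 46.395 (all ≥ 0, as they must be for A^T A). The largest is λ_max ≈ 46.395, hence ||A||_2 = sqrt(λ_max) ≈ 6.8114.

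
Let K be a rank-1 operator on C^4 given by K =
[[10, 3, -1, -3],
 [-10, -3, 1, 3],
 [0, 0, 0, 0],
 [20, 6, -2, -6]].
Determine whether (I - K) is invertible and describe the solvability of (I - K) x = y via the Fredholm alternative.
(I - K) is singular (det(I - K) = 0, i.e. 1 ∈ sigma(K)). (I - K) x = y is solvable iff y ⊥ ker((I - K)^*) = span{(10, 3, -1, -3)}, i.e. iff 10y_1 + 3y_2 - y_3 - 3y_4 = 0. When solvable, the solutions are x = y + c·(1, -1, 0, 2), c arbitrary (ker(I - K) = span{(1, -1, 0, 2)}, dimension 1).

K has rank 1, so it is an outer product K = u v^T: every row of K is a multiple of one row vector. Reading off the entries, u = (1, -1, 0, 2) and v = (10, 3, -1, -3) (row i of K equals u_i·v^T). A rank-one matrix u v^T satisfies K u = u (v·u) and kills the (3)-dimensional subspace v^⊥, so its characteristic polynomial is lambda^3 (lambda - v·u) with v·u = tr K = 1. Hence the eigenvalues of I - K are 1 (multiplicity 3) and 1 - (1) = 0, so det(I - K) = 0. (Direct check: I - K =
[[-9, -3, 1, 3],
 [10, 4, -1, -3],
 [0, 0, 1, 0],
 [-20, -6, 2, 7]]
has determinant 0.) So 1 is an eigenvalue of K and (I - K) is not invertible. The finite-dimensional Fredholm alternative says: either (I - K) is invertible, or ker(I - K) ≠ {0} and then range(I - K) = ker((I - K)^*)^⊥, with dim ker(I - K) = dim ker((I - K)^*). We are in the second case, so we need both kernels. Kernel of I - K: (I - K) u = u - u (v·u) = u - u = 0, so ker(I - K) = span{u} = span{(1, -1, 0, 2)} (it is exactly 1-dimensional because rank(I - K) = 3). Kernel of the adjoint: K is real, so (I - K)^* = I - K^T = I - v u^T, and (I - v u^T) v = v - v (u·v) = 0; hence ker((I - K)^*) = span{v} = span{(10, 3, -1, -3)}. Therefore (I - K) x = y is solvable iff <y, v> = 0, i.e. iff 10y_1 + 3y_2 - y_3 - 3y_4 = 0. When this holds, K y = u (v·y) = 0, so (I - K) y = y and x = y is a particular solution; the full solution set is the line x = y + c·u = y + c·(1, -1, 0, 2), c ∈ C.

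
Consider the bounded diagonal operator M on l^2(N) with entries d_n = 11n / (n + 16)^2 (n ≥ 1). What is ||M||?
||M|| = 11/64 (attained at n = 16)

For M diagonal, ||M|| = sup_n |d_n|. Treat f(x) = 11x / (x + 16)^2 for real x > 0. By the quotient rule, f'(x) = 11(16 - x)/(x + 16)^3, which is positive for x < 16 and negative for x > 16. So f has a unique maximum at x = 16, and since 16 is a positive integer, the supremum over n ≥ 1 is attained at n = 16: d_16 = 11·16/(16 + 16)^2 = 11·16/1024 = 11/64. Hence ||M|| = 11/64.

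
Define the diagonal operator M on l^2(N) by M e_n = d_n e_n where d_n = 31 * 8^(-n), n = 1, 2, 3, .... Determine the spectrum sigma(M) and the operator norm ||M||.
sigma(M) = {31 * 8^(-n) : n ≥ 1} ∪ {0}; ||M|| = 31/8

A bounded diagonal operator on l^2 with diagonal entries d_n has spectrum equal to the closure of {d_n : n ≥ 1}: every d_n is an eigenvalue (with eigenvector e_n), so {d_n} ⊂ sigma(M); the spectrum is closed, so its closure is too; and for lambda not in the closure, (M - lambda I) has bounded inverse (the diagonal entries 1/(d_n - lambda) are bounded). For our sequence d_n = 31 * 8^(-n), n = 1, 2, 3, ...:
  - {d_n} = {31 * 8^(-n) : n ≥ 1}; the only limit point is 0
  - closure = {31 * 8^(-n) : n ≥ 1} ∪ {0}
For the norm: a diagonal operator has ||M|| = sup_n |d_n|. Here d_n = 31 * 8^(-n) is positive and decreasing, so sup_n |d_n| = d_1 = 31/8. So ||M|| = 31/8.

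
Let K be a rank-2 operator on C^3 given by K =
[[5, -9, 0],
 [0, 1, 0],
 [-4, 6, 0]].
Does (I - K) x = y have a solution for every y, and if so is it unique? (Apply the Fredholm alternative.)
(I - K) is singular (det(I - K) = 0, i.e. 1 ∈ sigma(K)). (I - K) x = y is solvable iff y ⊥ ker((I - K)^*) = span{(0, 1, 0)}, i.e. iff y_2 = 0. When solvable, x is determined up to adding multiples of (9, 4, -12) (ker(I - K) = span{(9, 4, -12)}, dimension 1).

K has rank 2 and factors as K = U V^T = u1 v1^T + u2 v2^T with u1 = (-3, 2, 0), v1 = (-1, 2, 0), u2 = (1, 1, -2), v2 = (2, -3, 0) (multiplying out reproduces the displayed K). The nonzero eigenvalues of U V^T coincide with those of the 2 x 2 matrix G = V^T U = [[v1·u1, v1·u2], [v2·u1, v2·u2]] = [[7, 1], [-12, -1]], and by the Sylvester determinant identity det(I_3 - U V^T) = det(I_2 - V^T U) = det([[-6, -1], [12, 2]]) = (-6)(2) - (-1)(12) = 0. (Direct check: I - K =
[[-4, 9, 0],
 [0, 0, 0],
 [4, -6, 1]]
has determinant 0.) So 1 is an eigenvalue of K and (I - K) is not invertible. The finite-dimensional Fredholm alternative says: either (I - K) is invertible, or ker(I - K) ≠ {0} and then range(I - K) = ker((I - K)^*)^⊥, with dim ker(I - K) = dim ker((I - K)^*). We are in the second case, so we compute both kernels via the 2 x 2 reduction. If (I - U V^T) x = 0 then x = U (V^T x) lies in the column space of U; writing x = U b gives U (I_2 - G) b = 0, and since u1, u2 are independent, (I_2 - G) b = 0. With I_2 - G = [[-6, -1], [12, 2]] (singular, as its determinant is 0) a null vector is b = (-1, 6), so ker(I - K) = span{-1·u1 + (6)·u2} = span{(9, 4, -12)}. For the adjoint, (I - K)^* = I - K^T = I - V U^T, and the same argument gives ker((I - K)^*) = {V a : (I_2 - G)^T a = 0}; (I_2 - G)^T = [[-6, 12], [-1, 2]] has null vector a = (2, 1), so ker((I - K)^*) = span{2·v1 + (1)·v2} = span{(0, 1, 0)}. (Both kernels are 1-dimensional, matching rank(I - K) = 2.) Therefore (I - K) x = y is solvable iff <y, (0, 1, 0)> = 0, i.e. iff y_2 = 0; when solvable the solution set is the line x_p + c·(9, 4, -12), c ∈ C.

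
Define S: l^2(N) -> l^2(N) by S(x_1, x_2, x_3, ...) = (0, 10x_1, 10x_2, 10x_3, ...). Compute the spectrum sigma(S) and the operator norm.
sigma(S) = closed disk {z in C : |z| ≤ 10}; ||S|| = 10

Note S = 10·U where U is the unit right shift (U x)_k = x_{k-1} (with x_0 := 0); so ||S|| = 10||U|| and sigma(S) = 10·sigma(U). ||S x||^2 = sum_{k≥1} |10x_k|^2 = 100||x||^2, so ||S|| = 10 and sigma(S) ⊂ {|z| ≤ 10}. For any |lambda| < 10, the equation (S - lambda I) x = 0 forces x_1 = 0, then 10x_k = lambda x_{k+1} ⇒ x = 0, so S has no eigenvalues. But (S - lambda I) is not surjective for |lambda| < 10: solving (S - lambda I) x = e_1 would require x_n proportional to (lambda/10)^(-n), which is not in l^2. So every |lambda| < 10 lies in the residual spectrum. The boundary |lambda| = 10 is in the approximate point spectrum (the spectrum is closed). Hence sigma(S) is the closed disk of radius 10.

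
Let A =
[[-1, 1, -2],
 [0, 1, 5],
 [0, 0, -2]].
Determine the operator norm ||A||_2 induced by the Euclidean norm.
||A||_2 ≈ 5.7792 (= sqrt(largest eigenvalue of A^T A))

||A||_2 = sigma_max(A) = sqrt(lambda_max(A^T A)). Form the symmetric matrix M = A^T A =
[[1, -1, 2],
 [-1, 2, 3],
 [2, 3, 33]].
Its characteristic polynomial (trace, sum of principal 2x2 minors, determinant of M give the coefficients) is
  p(λ) = det(λ I - M) = λ^3 - 36λ^2 + 87λ - 4.
No integer candidate from the rational root theorem (±divisors of 4) is a root, so the roots are irrational. The cubic discriminant is Δ = 6653988 > 0, so there are three distinct real roots. p(0) = -4 and p(1) = 48 have opposite signs, so a root lies in (0, 1); Newton's method refines it to λ ≈ 0.0469. p(2) = 34 and p(3) = -40 have opposite signs, so a root lies in (2, 3); Newton's method refines it to λ ≈ 2.5544. p(33) = -400 and p(34) = 642 have opposite signs, so a root lies in (33, 34); Newton's method refines it to λ ≈ 33.3987. Check (Vieta): the three roots sum to 36, matching tr M = 36.
So the eigenvalues of A^T A are ≈ 0.0469, 2.5544, 33.3987 (all ≥ 0, as they must be for A^T A). The largest is λ_max ≈ 33.3987, hence ||A||_2 = sqrt(λ_max) ≈ 5.7792.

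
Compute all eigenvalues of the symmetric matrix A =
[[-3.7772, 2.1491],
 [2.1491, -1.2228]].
sigma(A) ≈ {-5, 0}

A is real symmetric, so its spectrum consists of real eigenvalues. Expanding the characteristic polynomial of the displayed matrix gives
  det(λ I - A) = p(λ) = λ^2 + (5)λ + (0).
Solving p(λ) = 0 yields eigenvalues ≈ -5, 0. (A is shown rounded to 4 decimals, so these recover the underlying integer eigenvalues to within that precision.)
Verification: the trace of A = -5 equals the sum of eigenvalues -5, and det(A) ≈ 0.0001 matches the eigenvalue product 0.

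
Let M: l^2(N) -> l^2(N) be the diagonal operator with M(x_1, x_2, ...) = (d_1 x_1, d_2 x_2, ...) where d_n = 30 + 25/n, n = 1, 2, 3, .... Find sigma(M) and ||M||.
sigma(M) = {30 + 25/n : n ≥ 1} ∪ {30}; ||M|| = 55

A bounded diagonal operator on l^2 with diagonal entries d_n has spectrum equal to the closure of {d_n : n ≥ 1}: every d_n is an eigenvalue (with eigenvector e_n), so {d_n} ⊂ sigma(M); the spectrum is closed, so its closure is too; and for lambda not in the closure, (M - lambda I) has bounded inverse (the diagonal entries 1/(d_n - lambda) are bounded). For our sequence d_n = 30 + 25/n, n = 1, 2, 3, ...:
  - {d_n} = {30 + 25/n : n ≥ 1}; the only limit point is 30
  - closure = {30 + 25/n : n ≥ 1} ∪ {30}
For the norm: a diagonal operator has ||M|| = sup_n |d_n|. Here d_n = 30 + 25/n is positive and decreasing, so sup_n |d_n| = d_1 = 30 + 25 = 55. So ||M|| = 55.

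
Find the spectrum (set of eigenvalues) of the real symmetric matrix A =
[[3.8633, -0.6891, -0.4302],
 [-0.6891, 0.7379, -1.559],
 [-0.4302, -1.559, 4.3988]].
sigma(A) ≈ {0, 4, 5}

A is real symmetric, so its spectrum consists of real eigenvalues. Expanding the characteristic polynomial of the displayed matrix gives
  det(λ I - A) = p(λ) = λ^3 + (-9)λ^2 + (20)λ + (0).
Solving p(λ) = 0 yields eigenvalues ≈ 0, 4, 5. (A is shown rounded to 4 decimals, so these recover the underlying integer eigenvalues to within that precision.)
Verification: the trace of A = 9 equals the sum of eigenvalues 9, and det(A) ≈ 0.0004 matches the eigenvalue product 0.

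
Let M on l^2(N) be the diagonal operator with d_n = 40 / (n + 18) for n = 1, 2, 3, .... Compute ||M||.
||M|| = 40/19 (attained at n = 1)

For M diagonal, ||M|| = sup_n |d_n| = sup_n 40/(n + 18). This is positive and strictly decreasing in n, so the supremum is attained at n = 1: d_1 = 40/(1 + 18) = 40/19. Hence ||M|| = 40/19.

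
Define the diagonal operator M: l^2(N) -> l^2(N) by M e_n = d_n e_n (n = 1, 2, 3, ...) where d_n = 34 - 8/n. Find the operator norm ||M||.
||M|| = 34

For a diagonal operator on l^2 with entries d_n, ||M|| = sup_n |d_n|. Here d_1 = 26, d_2 = 30, ..., and d_n = 34 - 8/n increases monotonically toward 34. All terms lie in [26, 34), so |d_n| = d_n and the supremum is the limit 34, which is not attained by any individual d_n. Hence ||M|| = 34.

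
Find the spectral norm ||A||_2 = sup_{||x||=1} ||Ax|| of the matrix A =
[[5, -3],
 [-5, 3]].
||A||_2 = sqrt(68) ≈ 8.2462 (= sqrt(largest eigenvalue of A^T A))

||A||_2 = sigma_max(A) = sqrt(lambda_max(A^T A)). Form the symmetric matrix M = A^T A =
[[50, -30],
 [-30, 18]].
Its characteristic polynomial (trace, determinant of M give the coefficients) is
  p(λ) = det(λ I - M) = λ^2 - 68λ.
For λ^2 - 68λ the discriminant is 4624. It is a perfect square (68^2), so the roots are rational: λ = (68 ± 68)/2 = 68, 0.
So the eigenvalues of A^T A are ≈ 0, 68 (all ≥ 0, as they must be for A^T A). The largest is λ_max = 68, hence ||A||_2 = sqrt(λ_max) = sqrt(68) ≈ 8.2462.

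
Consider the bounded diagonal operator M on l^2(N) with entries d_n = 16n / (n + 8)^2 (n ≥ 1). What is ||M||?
||M|| = 1/2 (attained at n = 8)

For M diagonal, ||M|| = sup_n |d_n|. Treat f(x) = 16x / (x + 8)^2 for real x > 0. By the quotient rule, f'(x) = 16(8 - x)/(x + 8)^3, which is positive for x < 8 and negative for x > 8. So f has a unique maximum at x = 8, and since 8 is a positive integer, the supremum over n ≥ 1 is attained at n = 8: d_8 = 16·8/(8 + 8)^2 = 16·8/256 = 1/2. Hence ||M|| = 1/2.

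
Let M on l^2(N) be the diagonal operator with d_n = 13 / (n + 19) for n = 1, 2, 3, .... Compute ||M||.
||M|| = 13/20 (attained at n = 1)

For M diagonal, ||M|| = sup_n |d_n| = sup_n 13/(n + 19). This is positive and strictly decreasing in n, so the supremum is attained at n = 1: d_1 = 13/(1 + 19) = 13/20. Hence ||M|| = 13/20.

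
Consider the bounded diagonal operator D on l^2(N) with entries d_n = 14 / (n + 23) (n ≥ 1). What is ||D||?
||D|| = 7/12 (attained at n = 1)

For D diagonal, ||D|| = sup_n |d_n| = sup_n 14/(n + 23). This is positive and strictly decreasing in n, so the supremum is attained at n = 1: d_1 = 14/(1 + 23) = 7/12. Hence ||D|| = 7/12.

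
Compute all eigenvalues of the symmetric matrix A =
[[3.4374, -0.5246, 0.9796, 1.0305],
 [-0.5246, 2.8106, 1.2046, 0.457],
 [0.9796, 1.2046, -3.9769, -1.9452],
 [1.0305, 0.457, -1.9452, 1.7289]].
sigma(A) ≈ {-5, 2, 3, 4}

A is real symmetric, so its spectrum consists of real eigenvalues. Expanding the characteristic polynomial of the displayed matrix gives
  det(λ I - A) = p(λ) = λ^4 + (-4)λ^3 + (-19)λ^2 + (106.0027)λ + (-120.0036).
Solving p(λ) = 0 yields eigenvalues ≈ -5, 2, 3, 4. (A is shown rounded to 4 decimals, so these recover the underlying integer eigenvalues to within that precision.)
Verification: the trace of A = 4 equals the sum of eigenvalues 4, and det(A) ≈ -120.0036 matches the eigenvalue product -120.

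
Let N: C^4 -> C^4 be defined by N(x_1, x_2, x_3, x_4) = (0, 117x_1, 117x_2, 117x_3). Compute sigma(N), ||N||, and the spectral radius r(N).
sigma(N) = {0}; ||N|| = 117; r(N) = 0. (N is nilpotent with N^4 = 0.)

On C^4, N is a strictly lower-triangular matrix with 117 on the subdiagonal and zeros elsewhere, so its characteristic polynomial is lambda^4 and every eigenvalue is 0: sigma(N) = {0}. For the operator norm, N e_i = 117e_{i+1} for i = 1, ..., 3 and N e_4 = 0, so the singular values of N are 117 (with multiplicity 3) and 0; hence ||N|| = 117. The spectral radius r(N) = max|lambda| = 0. Note ||N|| > r(N) — characteristic of non-normal nilpotent operators. Indeed N^4 = 0.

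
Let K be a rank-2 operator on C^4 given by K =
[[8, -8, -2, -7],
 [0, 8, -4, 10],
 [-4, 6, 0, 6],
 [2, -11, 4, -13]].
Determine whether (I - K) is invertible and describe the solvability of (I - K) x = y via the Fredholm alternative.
(I - K) is invertible (det(I - K) = -30 ≠ 0), so for every y in C^4 the equation (I - K) x = y has a unique solution.

K has rank 2 and factors as K = U V^T = u1 v1^T + u2 v2^T with u1 = (1, 2, 0, -2), v1 = (2, 1, -2, 2), u2 = (-3, 2, 2, -3), v2 = (-2, 3, 0, 3) (multiplying out reproduces the displayed K). The nonzero eigenvalues of U V^T coincide with those of the 2 x 2 matrix G = V^T U = [[v1·u1, v1·u2], [v2·u1, v2·u2]] = [[0, -14], [-2, 3]], and by the Sylvester determinant identity det(I_4 - U V^T) = det(I_2 - V^T U) = det([[1, 14], [2, -2]]) = (1)(-2) - (14)(2) = -30. (Direct check: I - K =
[[-7, 8, 2, 7],
 [0, -7, 4, -10],
 [4, -6, 1, -6],
 [-2, 11, -4, 14]]
has determinant -30.) The finite-dimensional Fredholm alternative says: either (I - K) is invertible, or ker(I - K) ≠ {0} and then range(I - K) = ker((I - K)^*)^⊥, with dim ker(I - K) = dim ker((I - K)^*). Since det(I - K) ≠ 0, 1 is not an eigenvalue of K and ker(I - K) = {0}, so we are in the first case: for every y there is a unique x = (I - K)^(-1) y. (Explicitly, by the Woodbury identity, (I - U V^T)^(-1) = I + U (I_2 - G)^(-1) V^T.)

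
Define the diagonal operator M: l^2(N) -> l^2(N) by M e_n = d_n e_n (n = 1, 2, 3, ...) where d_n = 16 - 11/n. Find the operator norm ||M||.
||M|| = 16

For a diagonal operator on l^2 with entries d_n, ||M|| = sup_n |d_n|. Here d_1 = 5, d_2 = 21/2, ..., and d_n = 16 - 11/n increases monotonically toward 16. All terms lie in [5, 16), so |d_n| = d_n and the supremum is the limit 16, which is not attained by any individual d_n. Hence ||M|| = 16.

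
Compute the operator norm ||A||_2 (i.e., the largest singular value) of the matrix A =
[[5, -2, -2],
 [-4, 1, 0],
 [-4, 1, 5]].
||A||_2 ≈ 9.0234 (= sqrt(largest eigenvalue of A^T A))

||A||_2 = sigma_max(A) = sqrt(lambda_max(A^T A)). Form the symmetric matrix M = A^T A =
[[57, -18, -30],
 [-18, 6, 9],
 [-30, 9, 29]].
Its characteristic polynomial (trace, sum of principal 2x2 minors, determinant of M give the coefficients) is
  p(λ) = det(λ I - M) = λ^3 - 92λ^2 + 864λ - 225.
No integer candidate from the rational root theorem (±divisors of 225) is a root, so the roots are irrational. The cubic discriminant is Δ = 3358192293 > 0, so there are three distinct real roots. p(0) = -225 and p(1) = 548 have opposite signs, so a root lies in (0, 1); Newton's method refines it to λ ≈ 0.268. p(10) = 215 and p(11) = -522 have opposite signs, so a root lies in (10, 11); Newton's method refines it to λ ≈ 10.3093. p(81) = -2412 and p(82) = 3383 have opposite signs, so a root lies in (81, 82); Newton's method refines it to λ ≈ 81.4226. Check (Vieta): the three roots sum to 92, matching tr M = 92.
So the eigenvalues of A^T A are ≈ 0.268, 10.3093, 81.4226 (all ≥ 0, as they must be for A^T A). The largest is λ_max ≈ 81.4226, hence ||A||_2 = sqrt(λ_max) ≈ 9.0234.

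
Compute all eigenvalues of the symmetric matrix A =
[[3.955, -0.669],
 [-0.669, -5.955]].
sigma(A) ≈ {-6, 4}

A is real symmetric, so its spectrum consists of real eigenvalues. Expanding the characteristic polynomial of the displayed matrix gives
  det(λ I - A) = p(λ) = λ^2 + (2)λ + (-24).
Solving p(λ) = 0 yields eigenvalues ≈ -6, 4. (A is shown rounded to 4 decimals, so these recover the underlying integer eigenvalues to within that precision.)
Verification: the trace of A = -2 equals the sum of eigenvalues -2, and det(A) ≈ -23.9996 matches the eigenvalue product -24.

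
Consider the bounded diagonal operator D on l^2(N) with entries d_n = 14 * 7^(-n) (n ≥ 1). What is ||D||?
||D|| = 2 (attained at n = 1)

For D diagonal, ||D|| = sup_n |d_n|. The sequence d_n = 14 * 7^(-n) is positive and strictly decreasing (ratio 7^(-1) < 1), so the supremum is d_1 = 14/7 = 2. Hence ||D|| = 2.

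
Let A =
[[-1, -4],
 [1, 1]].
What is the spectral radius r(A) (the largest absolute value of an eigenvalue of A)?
r(A) = sqrt(3) ≈ 1.7321

The eigenvalues of A are the roots of its characteristic polynomial. With M = A (coefficients from the trace and determinant):
  p(λ) = det(λ I - M) = λ^2 + 3.
For λ^2 + 3 the discriminant is -12. It is negative, so the roots are the complex-conjugate pair λ = 0 ± (sqrt(12)/2) i ≈ 0 ± 1.7321i. For a conjugate pair the product of the roots equals the constant term, so |λ|^2 = 3 and |λ| = sqrt(3) ≈ 1.7321.
Thus the eigenvalues (to 4 decimals) are 0 ± 1.7321i (modulus 1.7321). The spectral radius is the largest modulus: r(A) = sqrt(3) ≈ 1.7321. (Cross-check: r(A) ≤ ||A||_2 ≈ 4.3028; equality holds whenever A is normal, though it can also hold for some non-normal A.)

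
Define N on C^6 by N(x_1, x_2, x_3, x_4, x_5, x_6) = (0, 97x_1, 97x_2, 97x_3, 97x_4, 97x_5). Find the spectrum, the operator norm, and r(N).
sigma(N) = {0}; ||N|| = 97; r(N) = 0. (N is nilpotent with N^6 = 0.)

On C^6, N is a strictly lower-triangular matrix with 97 on the subdiagonal and zeros elsewhere, so its characteristic polynomial is lambda^6 and every eigenvalue is 0: sigma(N) = {0}. For the operator norm, N e_i = 97e_{i+1} for i = 1, ..., 5 and N e_6 = 0, so the singular values of N are 97 (with multiplicity 5) and 0; hence ||N|| = 97. The spectral radius r(N) = max|lambda| = 0. Note ||N|| > r(N) — characteristic of non-normal nilpotent operators. Indeed N^6 = 0.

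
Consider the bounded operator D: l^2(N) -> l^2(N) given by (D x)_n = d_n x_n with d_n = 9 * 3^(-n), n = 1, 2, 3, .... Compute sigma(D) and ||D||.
sigma(D) = {9 * 3^(-n) : n ≥ 1} ∪ {0}; ||D|| = 3

A bounded diagonal operator on l^2 with diagonal entries d_n has spectrum equal to the closure of {d_n : n ≥ 1}: every d_n is an eigenvalue (with eigenvector e_n), so {d_n} ⊂ sigma(D); the spectrum is closed, so its closure is too; and for lambda not in the closure, (D - lambda I) has bounded inverse (the diagonal entries 1/(d_n - lambda) are bounded). For our sequence d_n = 9 * 3^(-n), n = 1, 2, 3, ...:
  - {d_n} = {9 * 3^(-n) : n ≥ 1}; the only limit point is 0
  - closure = {9 * 3^(-n) : n ≥ 1} ∪ {0}
For the norm: a diagonal operator has ||D|| = sup_n |d_n|. Here d_n = 9 * 3^(-n) is positive and decreasing, so sup_n |d_n| = d_1 = 9/3 = 3. So ||D|| = 3.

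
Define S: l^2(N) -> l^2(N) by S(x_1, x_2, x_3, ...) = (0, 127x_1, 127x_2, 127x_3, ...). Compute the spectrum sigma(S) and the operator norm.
sigma(S) = closed disk {z in C : |z| ≤ 127}; ||S|| = 127

Note S = 127·U where U is the unit right shift (U x)_k = x_{k-1} (with x_0 := 0); so ||S|| = 127||U|| and sigma(S) = 127·sigma(U). ||S x||^2 = sum_{k≥1} |127x_k|^2 = 16129||x||^2, so ||S|| = 127 and sigma(S) ⊂ {|z| ≤ 127}. For any |lambda| < 127, the equation (S - lambda I) x = 0 forces x_1 = 0, then 127x_k = lambda x_{k+1} ⇒ x = 0, so S has no eigenvalues. But (S - lambda I) is not surjective for |lambda| < 127: solving (S - lambda I) x = e_1 would require x_n proportional to (lambda/127)^(-n), which is not in l^2. So every |lambda| < 127 lies in the residual spectrum. The boundary |lambda| = 127 is in the approximate point spectrum (the spectrum is closed). Hence sigma(S) is the closed disk of radius 127.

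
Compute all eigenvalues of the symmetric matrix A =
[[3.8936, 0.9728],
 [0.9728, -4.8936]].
sigma(A) ≈ {-5, 4}

A is real symmetric, so its spectrum consists of real eigenvalues. Expanding the characteristic polynomial of the displayed matrix gives
  det(λ I - A) = p(λ) = λ^2 + (1)λ + (-20).
Solving p(λ) = 0 yields eigenvalues ≈ -5, 4. (A is shown rounded to 4 decimals, so these recover the underlying integer eigenvalues to within that precision.)
Verification: the trace of A = -1 equals the sum of eigenvalues -1, and det(A) ≈ -20.0001 matches the eigenvalue product -20.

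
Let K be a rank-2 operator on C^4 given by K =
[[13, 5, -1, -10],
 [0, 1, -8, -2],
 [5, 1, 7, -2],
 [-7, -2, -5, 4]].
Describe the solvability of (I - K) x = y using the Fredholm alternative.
(I - K) is invertible (det(I - K) = 100 ≠ 0), so for every y in C^4 the equation (I - K) x = y has a unique solution.

K has rank 2 and factors as K = U V^T = u1 v1^T + u2 v2^T with u1 = (2, 3, -2, 1), v1 = (2, 1, -2, -2), u2 = (3, -2, 3, -3), v2 = (3, 1, 1, -2) (multiplying out reproduces the displayed K). The nonzero eigenvalues of U V^T coincide with those of the 2 x 2 matrix G = V^T U = [[v1·u1, v1·u2], [v2·u1, v2·u2]] = [[9, 4], [5, 16]], and by the Sylvester determinant identity det(I_4 - U V^T) = det(I_2 - V^T U) = det([[-8, -4], [-5, -15]]) = (-8)(-15) - (-4)(-5) = 100. (Direct check: I - K =
[[-12, -5, 1, 10],
 [0, 0, 8, 2],
 [-5, -1, -6, 2],
 [7, 2, 5, -3]]
has determinant 100.) The finite-dimensional Fredholm alternative says: either (I - K) is invertible, or ker(I - K) ≠ {0} and then range(I - K) = ker((I - K)^*)^⊥, with dim ker(I - K) = dim ker((I - K)^*). Since det(I - K) ≠ 0, 1 is not an eigenvalue of K and ker(I - K) = {0}, so we are in the first case: for every y there is a unique x = (I - K)^(-1) y. (Explicitly, by the Woodbury identity, (I - U V^T)^(-1) = I + U (I_2 - G)^(-1) V^T.)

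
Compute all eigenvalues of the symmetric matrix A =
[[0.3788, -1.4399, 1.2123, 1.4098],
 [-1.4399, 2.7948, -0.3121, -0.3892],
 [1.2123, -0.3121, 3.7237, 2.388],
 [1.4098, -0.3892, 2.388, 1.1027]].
sigma(A) ≈ {-1, 0, 3, 6}

A is real symmetric, so its spectrum consists of real eigenvalues. Expanding the characteristic polynomial of the displayed matrix gives
  det(λ I - A) = p(λ) = λ^4 + (-8)λ^3 + (9)λ^2 + (18)λ + (0).
Solving p(λ) = 0 yields eigenvalues ≈ -1, 0, 3, 6. (A is shown rounded to 4 decimals, so these recover the underlying integer eigenvalues to within that precision.)
Verification: the trace of A = 8 equals the sum of eigenvalues 8, and det(A) ≈ 0.0005 matches the eigenvalue product 0.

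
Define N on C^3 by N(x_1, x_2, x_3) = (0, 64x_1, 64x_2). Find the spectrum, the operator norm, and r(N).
sigma(N) = {0}; ||N|| = 64; r(N) = 0. (N is nilpotent with N^3 = 0.)

On C^3, N is a strictly lower-triangular matrix with 64 on the subdiagonal and zeros elsewhere, so its characteristic polynomial is lambda^3 and every eigenvalue is 0: sigma(N) = {0}. For the operator norm, N e_i = 64e_{i+1} for i = 1, ..., 2 and N e_3 = 0, so the singular values of N are 64 (with multiplicity 2) and 0; hence ||N|| = 64. The spectral radius r(N) = max|lambda| = 0. Note ||N|| > r(N) — characteristic of non-normal nilpotent operators. Indeed N^3 = 0.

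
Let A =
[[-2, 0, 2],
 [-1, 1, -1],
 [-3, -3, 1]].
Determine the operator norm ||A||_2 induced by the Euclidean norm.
||A||_2 = sqrt((26 + sqrt(420))/2) ≈ 4.8215 (= sqrt(largest eigenvalue of A^T A))

||A||_2 = sigma_max(A) = sqrt(lambda_max(A^T A)). Form the symmetric matrix M = A^T A =
[[14, 8, -6],
 [8, 10, -4],
 [-6, -4, 6]].
Its characteristic polynomial (trace, sum of principal 2x2 minors, determinant of M give the coefficients) is
  p(λ) = det(λ I - M) = λ^3 - 30λ^2 + 168λ - 256.
By the rational root theorem any rational root is an integer divisor of 256. Testing λ = 4: p(4) = 64 - 480 + 672 - 256 = 0, so λ = 4 is a root. Dividing out (λ - 4) leaves p(λ) = (λ - 4)(λ^2 - 26λ + 64). For λ^2 - 26λ + 64 the discriminant is 420. It is nonnegative but not a perfect square, so the roots are real and irrational: λ = (26 ± sqrt(420))/2 ≈ 23.247, 2.753.
So the eigenvalues of A^T A are ≈ 2.753, 4, 23.247 (all ≥ 0, as they must be for A^T A). The largest is λ_max = (26 + sqrt(420))/2 ≈ 23.247, hence ||A||_2 = sqrt(λ_max) = sqrt((26 + sqrt(420))/2) ≈ 4.8215.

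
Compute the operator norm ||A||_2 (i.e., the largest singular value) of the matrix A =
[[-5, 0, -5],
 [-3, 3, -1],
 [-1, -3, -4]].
||A||_2 ≈ 8.4162 (= sqrt(largest eigenvalue of A^T A))

||A||_2 = sigma_max(A) = sqrt(lambda_max(A^T A)). Form the symmetric matrix M = A^T A =
[[35, -6, 32],
 [-6, 18, 9],
 [32, 9, 42]].
Its characteristic polynomial (trace, sum of principal 2x2 minors, determinant of M give the coefficients) is
  p(λ) = det(λ I - M) = λ^3 - 95λ^2 + 1715λ - 225.
No integer candidate from the rational root theorem (±divisors of 225) is a root, so the roots are irrational. The cubic discriminant is Δ = 6254594000 > 0, so there are three distinct real roots. p(0) = -225 and p(1) = 1396 have opposite signs, so a root lies in (0, 1); Newton's method refines it to λ ≈ 0.1322. p(24) = 39 and p(25) = -1100 have opposite signs, so a root lies in (24, 25); Newton's method refines it to λ ≈ 24.0349. p(70) = -2675 and p(71) = 556 have opposite signs, so a root lies in (70, 71); Newton's method refines it to λ ≈ 70.8329. Check (Vieta): the three roots sum to 95, matching tr M = 95.
So the eigenvalues of A^T A are ≈ 0.1322, 24.0349, 70.8329 (all ≥ 0, as they must be for A^T A). The largest is λ_max ≈ 70.8329, hence ||A||_2 = sqrt(λ_max) ≈ 8.4162.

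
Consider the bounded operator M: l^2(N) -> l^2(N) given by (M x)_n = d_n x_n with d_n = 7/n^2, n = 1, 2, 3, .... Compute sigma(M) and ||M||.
sigma(M) = {7/n^2 : n ≥ 1} ∪ {0}; ||M|| = 7

A bounded diagonal operator on l^2 with diagonal entries d_n has spectrum equal to the closure of {d_n : n ≥ 1}: every d_n is an eigenvalue (with eigenvector e_n), so {d_n} ⊂ sigma(M); the spectrum is closed, so its closure is too; and for lambda not in the closure, (M - lambda I) has bounded inverse (the diagonal entries 1/(d_n - lambda) are bounded). For our sequence d_n = 7/n^2, n = 1, 2, 3, ...:
  - {d_n} = {7/n^2 : n ≥ 1}; the only limit point is 0
  - closure = {7/n^2 : n ≥ 1} ∪ {0}
For the norm: a diagonal operator has ||M|| = sup_n |d_n|. Here d_n = 7/n^2 is positive and decreasing, so sup_n |d_n| = d_1 = 7. So ||M|| = 7.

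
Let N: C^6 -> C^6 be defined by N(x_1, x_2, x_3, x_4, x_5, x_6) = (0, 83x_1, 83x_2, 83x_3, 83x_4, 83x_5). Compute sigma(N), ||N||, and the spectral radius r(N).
sigma(N) = {0}; ||N|| = 83; r(N) = 0. (N is nilpotent with N^6 = 0.)

On C^6, N is a strictly lower-triangular matrix with 83 on the subdiagonal and zeros elsewhere, so its characteristic polynomial is lambda^6 and every eigenvalue is 0: sigma(N) = {0}. For the operator norm, N e_i = 83e_{i+1} for i = 1, ..., 5 and N e_6 = 0, so the singular values of N are 83 (with multiplicity 5) and 0; hence ||N|| = 83. The spectral radius r(N) = max|lambda| = 0. Note ||N|| > r(N) — characteristic of non-normal nilpotent operators. Indeed N^6 = 0.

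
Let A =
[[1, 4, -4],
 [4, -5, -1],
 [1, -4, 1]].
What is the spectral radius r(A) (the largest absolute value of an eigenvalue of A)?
r(A) ≈ 6.494

The eigenvalues of A are the roots of its characteristic polynomial. With M = A (coefficients from the trace, the sum of principal 2x2 minors, and det A):
  p(λ) = det(λ I - M) = λ^3 + 3λ^2 - 25λ - 15.
No integer candidate from the rational root theorem (±divisors of 15) is a root, so the roots are irrational. The cubic discriminant is Δ = 83920 > 0, so there are three distinct real roots. p(-7) = -36 and p(-6) = 27 have opposite signs, so a root lies in (-7, -6); Newton's method refines it to λ ≈ -6.494. p(-1) = 12 and p(0) = -15 have opposite signs, so a root lies in (-1, 0); Newton's method refines it to λ ≈ -0.5686. p(4) = -3 and p(5) = 60 have opposite signs, so a root lies in (4, 5); Newton's method refines it to λ ≈ 4.0626. Check (Vieta): the three roots sum to -3, matching tr M = -3.
Thus the eigenvalues (to 4 decimals) are -6.494 (modulus 6.494); -0.5686 (modulus 0.5686); 4.0626 (modulus 4.0626). The spectral radius is the largest modulus: r(A) ≈ 6.494. (Cross-check: r(A) ≤ ||A||_2 ≈ 8.2481; equality holds whenever A is normal, though it can also hold for some non-normal A.)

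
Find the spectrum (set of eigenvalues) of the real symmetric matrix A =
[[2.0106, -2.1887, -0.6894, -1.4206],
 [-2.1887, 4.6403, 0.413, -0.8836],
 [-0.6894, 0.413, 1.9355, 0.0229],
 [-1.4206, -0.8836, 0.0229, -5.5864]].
sigma(A) ≈ {-6, 1, 2, 6}

A is real symmetric, so its spectrum consists of real eigenvalues. Expanding the characteristic polynomial of the displayed matrix gives
  det(λ I - A) = p(λ) = λ^4 + (-3)λ^3 + (-34)λ^2 + (108.0012)λ + (-72.0024).
Solving p(λ) = 0 yields eigenvalues ≈ -6, 1, 2, 6. (A is shown rounded to 4 decimals, so these recover the underlying integer eigenvalues to within that precision.)
Verification: the trace of A = 3 equals the sum of eigenvalues 3, and det(A) ≈ -72.0024 matches the eigenvalue product -72.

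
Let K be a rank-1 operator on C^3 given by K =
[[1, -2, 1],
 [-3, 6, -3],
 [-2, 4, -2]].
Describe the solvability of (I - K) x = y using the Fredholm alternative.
(I - K) is invertible (det(I - K) = -4 ≠ 0), so for every y in C^3 the equation (I - K) x = y has a unique solution.

K has rank 1, so it is an outer product K = u v^T: every row of K is a multiple of one row vector. Reading off the entries, u = (-1, 3, 2) and v = (-1, 2, -1) (row i of K equals u_i·v^T). A rank-one matrix u v^T satisfies K u = u (v·u) and kills the (2)-dimensional subspace v^⊥, so its characteristic polynomial is lambda^2 (lambda - v·u) with v·u = tr K = 5. Hence the eigenvalues of I - K are 1 (multiplicity 2) and 1 - (5) = -4, so det(I - K) = -4. (Direct check: I - K =
[[0, 2, -1],
 [3, -5, 3],
 [2, -4, 3]]
has determinant -4.) The finite-dimensional Fredholm alternative says: either (I - K) is invertible, or ker(I - K) ≠ {0} and then range(I - K) = ker((I - K)^*)^⊥, with dim ker(I - K) = dim ker((I - K)^*). Since det(I - K) ≠ 0, 1 is not an eigenvalue of K and ker(I - K) = {0}, so we are in the first case: for every y there is a unique x = (I - K)^(-1) y. Explicitly, by the Sherman–Morrison formula, (I - u v^T)^(-1) = I + u v^T/(1 - v·u), i.e. (I - K)^(-1) = I + K/(-4).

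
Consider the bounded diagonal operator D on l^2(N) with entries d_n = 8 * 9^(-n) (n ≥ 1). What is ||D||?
||D|| = 8/9 (attained at n = 1)

For D diagonal, ||D|| = sup_n |d_n|. The sequence d_n = 8 * 9^(-n) is positive and strictly decreasing (ratio 9^(-1) < 1), so the supremum is d_1 = 8/9. Hence ||D|| = 8/9.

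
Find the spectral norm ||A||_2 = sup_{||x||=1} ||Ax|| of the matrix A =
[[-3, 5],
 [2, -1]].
||A||_2 = sqrt((39 + sqrt(1325))/2) ≈ 6.1401 (= sqrt(largest eigenvalue of A^T A))

||A||_2 = sigma_max(A) = sqrt(lambda_max(A^T A)). Form the symmetric matrix M = A^T A =
[[13, -17],
 [-17, 26]].
Its characteristic polynomial (trace, determinant of M give the coefficients) is
  p(λ) = det(λ I - M) = λ^2 - 39λ + 49.
For λ^2 - 39λ + 49 the discriminant is 1325. It is nonnegative but not a perfect square, so the roots are real and irrational: λ = (39 ± sqrt(1325))/2 ≈ 37.7003, 1.2997.
So the eigenvalues of A^T A are ≈ 1.2997, 37.7003 (all ≥ 0, as they must be for A^T A). The largest is λ_max = (39 + sqrt(1325))/2 ≈ 37.7003, hence ||A||_2 = sqrt(λ_max) = sqrt((39 + sqrt(1325))/2) ≈ 6.1401.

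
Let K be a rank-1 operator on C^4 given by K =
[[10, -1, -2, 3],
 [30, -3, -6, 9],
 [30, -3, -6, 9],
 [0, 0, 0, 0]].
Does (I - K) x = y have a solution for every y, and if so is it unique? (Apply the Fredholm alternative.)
(I - K) is singular (det(I - K) = 0, i.e. 1 ∈ sigma(K)). (I - K) x = y is solvable iff y ⊥ ker((I - K)^*) = span{(10, -1, -2, 3)}, i.e. iff 10y_1 - y_2 - 2y_3 + 3y_4 = 0. When solvable, the solutions are x = y + c·(1, 3, 3, 0), c arbitrary (ker(I - K) = span{(1, 3, 3, 0)}, dimension 1).

K has rank 1, so it is an outer product K = u v^T: every row of K is a multiple of one row vector. Reading off the entries, u = (1, 3, 3, 0) and v = (10, -1, -2, 3) (row i of K equals u_i·v^T). A rank-one matrix u v^T satisfies K u = u (v·u) and kills the (3)-dimensional subspace v^⊥, so its characteristic polynomial is lambda^3 (lambda - v·u) with v·u = tr K = 1. Hence the eigenvalues of I - K are 1 (multiplicity 3) and 1 - (1) = 0, so det(I - K) = 0. (Direct check: I - K =
[[-9, 1, 2, -3],
 [-30, 4, 6, -9],
 [-30, 3, 7, -9],
 [0, 0, 0, 1]]
has determinant 0.) So 1 is an eigenvalue of K and (I - K) is not invertible. The finite-dimensional Fredholm alternative says: either (I - K) is invertible, or ker(I - K) ≠ {0} and then range(I - K) = ker((I - K)^*)^⊥, with dim ker(I - K) = dim ker((I - K)^*). We are in the second case, so we need both kernels. Kernel of I - K: (I - K) u = u - u (v·u) = u - u = 0, so ker(I - K) = span{u} = span{(1, 3, 3, 0)} (it is exactly 1-dimensional because rank(I - K) = 3). Kernel of the adjoint: K is real, so (I - K)^* = I - K^T = I - v u^T, and (I - v u^T) v = v - v (u·v) = 0; hence ker((I - K)^*) = span{v} = span{(10, -1, -2, 3)}. Therefore (I - K) x = y is solvable iff <y, v> = 0, i.e. iff 10y_1 - y_2 - 2y_3 + 3y_4 = 0. When this holds, K y = u (v·y) = 0, so (I - K) y = y and x = y is a particular solution; the full solution set is the line x = y + c·u = y + c·(1, 3, 3, 0), c ∈ C.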